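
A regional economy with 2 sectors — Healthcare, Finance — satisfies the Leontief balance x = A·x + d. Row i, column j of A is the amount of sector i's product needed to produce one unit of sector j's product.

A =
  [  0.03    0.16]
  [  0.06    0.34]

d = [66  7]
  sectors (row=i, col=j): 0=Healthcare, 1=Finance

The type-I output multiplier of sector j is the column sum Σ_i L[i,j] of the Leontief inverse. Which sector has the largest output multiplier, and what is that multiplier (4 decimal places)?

Form M = I − A:
  [  0.97   -0.16]
  [ -0.06    0.66]
Leontief inverse L = M⁻¹:
  [  1.0466    0.2537]
  [  0.0951    1.5382]
Total output x = L · d:
  x_0 = 1.0466·66 + 0.2537·7 = 70.8532
  x_1 = 0.0951·66 + 1.5382·7 = 17.0473
Output multipliers (column sums of L):
  Healthcare: 1.1418
  Finance: 1.7919

Finance (1.7919)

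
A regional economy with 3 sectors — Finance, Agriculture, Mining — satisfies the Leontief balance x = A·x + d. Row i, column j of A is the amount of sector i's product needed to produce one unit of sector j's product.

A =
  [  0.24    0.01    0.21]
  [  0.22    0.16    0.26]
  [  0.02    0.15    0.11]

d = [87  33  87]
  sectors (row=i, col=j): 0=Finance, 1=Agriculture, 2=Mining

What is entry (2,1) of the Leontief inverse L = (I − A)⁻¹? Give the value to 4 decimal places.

Form M = I − A:
  [  0.76   -0.01   -0.21]
  [ -0.22    0.84   -0.26]
  [ -0.02   -0.15    0.89]
Leontief inverse L = M⁻¹:
  [  1.3470    0.0768    0.3403]
  [  0.3821    1.2778    0.4634]
  [  0.0947    0.2171    1.2093]
Total output x = L · d:
  x_0 = 1.3470·87 + 0.0768·33 + 0.3403·87 = 149.3237
  x_1 = 0.3821·87 + 1.2778·33 + 0.4634·87 = 115.7269
  x_2 = 0.0947·87 + 0.2171·33 + 1.2093·87 = 120.6129

L[2,1] = 0.2171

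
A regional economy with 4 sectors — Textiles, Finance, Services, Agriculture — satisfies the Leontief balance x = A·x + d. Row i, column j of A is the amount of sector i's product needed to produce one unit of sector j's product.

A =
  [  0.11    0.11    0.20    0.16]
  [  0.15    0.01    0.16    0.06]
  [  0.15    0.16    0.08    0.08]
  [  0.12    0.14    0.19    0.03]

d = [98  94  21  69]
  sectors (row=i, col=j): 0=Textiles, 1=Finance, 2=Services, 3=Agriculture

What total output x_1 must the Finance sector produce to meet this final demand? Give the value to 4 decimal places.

Form M = I − A:
  [  0.89   -0.11   -0.20   -0.16]
  [ -0.15    0.99   -0.16   -0.06]
  [ -0.15   -0.16    0.92   -0.08]
  [ -0.12   -0.14   -0.19    0.97]
Leontief inverse L = M⁻¹:
  [  1.2590    0.2348    0.3667    0.2524]
  [  0.2492    1.1005    0.2728    0.1317]
  [  0.2699    0.2503    1.2224    0.1608]
  [  0.2446    0.2369    0.3242    1.1127]
Total output x = L · d:
  x_0 = 1.2590·98 + 0.2348·94 + 0.3667·21 + 0.2524·69 = 170.5778
  x_1 = 0.2492·98 + 1.1005·94 + 0.2728·21 + 0.1317·69 = 142.6812
  x_2 = 0.2699·98 + 0.2503·94 + 1.2224·21 + 0.1608·69 = 86.7405
  x_3 = 0.2446·98 + 0.2369·94 + 0.3242·21 + 1.1127·69 = 129.8200

142.6812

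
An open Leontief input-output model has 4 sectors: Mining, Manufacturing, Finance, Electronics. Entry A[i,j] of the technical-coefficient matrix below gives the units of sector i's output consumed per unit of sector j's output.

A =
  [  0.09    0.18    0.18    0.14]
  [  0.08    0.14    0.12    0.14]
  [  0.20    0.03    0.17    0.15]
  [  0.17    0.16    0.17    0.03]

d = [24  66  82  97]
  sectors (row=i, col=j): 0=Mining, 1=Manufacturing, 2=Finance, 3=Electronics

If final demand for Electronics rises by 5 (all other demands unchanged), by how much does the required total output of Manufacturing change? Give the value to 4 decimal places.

Form M = I − A:
  [  0.91   -0.18   -0.18   -0.14]
  [ -0.08    0.86   -0.12   -0.14]
  [ -0.20   -0.03    0.83   -0.15]
  [ -0.17   -0.16   -0.17    0.97]
Leontief inverse L = M⁻¹:
  [  1.2662    0.3323    0.3820    0.2898]
  [  0.2223    1.2674    0.2845    0.2590]
  [  0.3716    0.1799    1.3712    0.2916]
  [  0.3237    0.2988    0.3542    1.1755]
Total output x = L · d:
  x_0 = 1.2662·24 + 0.3323·66 + 0.3820·82 + 0.2898·97 = 111.7484
  x_1 = 0.2223·24 + 1.2674·66 + 0.2845·82 + 0.2590·97 = 137.4423
  x_2 = 0.3716·24 + 0.1799·66 + 1.3712·82 + 0.2916·97 = 161.5148
  x_3 = 0.3237·24 + 0.2988·66 + 0.3542·82 + 1.1755·97 = 170.5624
Δx_1 = L[1,3] · Δd_3 = 0.2590 · 5 = 1.2951

1.2951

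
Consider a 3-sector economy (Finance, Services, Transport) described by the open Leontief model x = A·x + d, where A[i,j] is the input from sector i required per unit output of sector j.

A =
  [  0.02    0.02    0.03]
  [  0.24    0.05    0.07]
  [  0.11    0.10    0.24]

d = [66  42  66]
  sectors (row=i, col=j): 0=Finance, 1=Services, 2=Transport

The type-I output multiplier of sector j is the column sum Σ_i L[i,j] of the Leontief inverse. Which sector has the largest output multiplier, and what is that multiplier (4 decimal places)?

Finance (1.4914)

Form M = I − A:
  [  0.98   -0.02   -0.03]
  [ -0.24    0.95   -0.07]
  [ -0.11   -0.10    0.76]
Leontief inverse L = M⁻¹:
  [  1.0317    0.0263    0.0431]
  [  0.2743    1.0699    0.1094]
  [  0.1854    0.1446    1.3364]
Total output x = L · d:
  x_0 = 1.0317·66 + 0.0263·42 + 0.0431·66 = 72.0414
  x_1 = 0.2743·66 + 1.0699·42 + 0.1094·66 = 70.2588
  x_2 = 0.1854·66 + 0.1446·42 + 1.3364·66 = 106.5137
Output multipliers (column sums of L):
  Finance: 1.4914
  Services: 1.2408
  Transport: 1.4889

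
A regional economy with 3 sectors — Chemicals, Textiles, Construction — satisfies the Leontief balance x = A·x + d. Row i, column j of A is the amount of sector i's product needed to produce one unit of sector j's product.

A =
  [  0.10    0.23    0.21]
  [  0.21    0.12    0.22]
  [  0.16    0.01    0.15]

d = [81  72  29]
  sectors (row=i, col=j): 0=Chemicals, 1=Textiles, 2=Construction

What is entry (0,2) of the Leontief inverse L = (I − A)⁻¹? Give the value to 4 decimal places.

L[0,2] = 0.3976

Form M = I − A:
  [  0.90   -0.23   -0.21]
  [ -0.21    0.88   -0.22]
  [ -0.16   -0.01    0.85]
Leontief inverse L = M⁻¹:
  [  1.2597    0.3337    0.3976]
  [  0.3609    1.2353    0.4089]
  [  0.2414    0.0774    1.2561]
Total output x = L · d:
  x_0 = 1.2597·81 + 0.3337·72 + 0.3976·29 = 137.5935
  x_1 = 0.3609·81 + 1.2353·72 + 0.4089·29 = 130.0399
  x_2 = 0.2414·81 + 0.0774·72 + 1.2561·29 = 61.5475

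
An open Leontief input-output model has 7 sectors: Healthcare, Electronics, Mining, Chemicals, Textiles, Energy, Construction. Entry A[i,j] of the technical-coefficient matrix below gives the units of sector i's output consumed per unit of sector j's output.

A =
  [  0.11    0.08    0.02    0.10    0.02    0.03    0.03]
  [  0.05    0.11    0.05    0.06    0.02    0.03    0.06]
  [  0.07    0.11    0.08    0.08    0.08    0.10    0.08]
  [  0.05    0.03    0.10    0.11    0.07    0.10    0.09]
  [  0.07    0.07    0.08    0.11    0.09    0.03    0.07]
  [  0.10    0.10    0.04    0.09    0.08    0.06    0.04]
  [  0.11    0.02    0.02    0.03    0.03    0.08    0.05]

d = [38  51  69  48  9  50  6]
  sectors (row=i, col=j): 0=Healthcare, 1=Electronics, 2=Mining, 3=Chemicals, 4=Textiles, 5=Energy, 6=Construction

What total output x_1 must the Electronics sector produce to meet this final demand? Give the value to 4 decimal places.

79.5622

Form M = I − A:
  [  0.89   -0.08   -0.02   -0.10   -0.02   -0.03   -0.03]
  [ -0.05    0.89   -0.05   -0.06   -0.02   -0.03   -0.06]
  [ -0.07   -0.11    0.92   -0.08   -0.08   -0.10   -0.08]
  [ -0.05   -0.03   -0.10    0.89   -0.07   -0.10   -0.09]
  [ -0.07   -0.07   -0.08   -0.11    0.91   -0.03   -0.07]
  [ -0.10   -0.10   -0.04   -0.09   -0.08    0.94   -0.04]
  [ -0.11   -0.02   -0.02   -0.03   -0.03   -0.08    0.95]
Leontief inverse L = M⁻¹:
  [  1.1663    0.1318    0.0597    0.1619    0.0550    0.0729    0.0726]
  [  0.1037    1.1624    0.0881    0.1154    0.0542    0.0725    0.1021]
  [  0.1588    0.1947    1.1426    0.1731    0.1412    0.1683    0.1474]
  [  0.1345    0.1053    0.1612    1.1990    0.1317    0.1697    0.1549]
  [  0.1463    0.1401    0.1382    0.1935    1.1447    0.0922    0.1317]
  [  0.1742    0.1708    0.0937    0.1717    0.1303    1.1155    0.0970]
  [  0.1641    0.0660    0.0502    0.0833    0.0618    0.1157    1.0835]
Total output x = L · d:
  x_0 = 1.1663·38 + 0.1318·51 + 0.0597·69 + 0.1619·48 + 0.0550·9 + 0.0729·50 + 0.0726·6 = 67.5087
  x_1 = 0.1037·38 + 1.1624·51 + 0.0881·69 + 0.1154·48 + 0.0542·9 + 0.0725·50 + 0.1021·6 = 79.5622
  x_2 = 0.1588·38 + 0.1947·51 + 1.1426·69 + 0.1731·48 + 0.1412·9 + 0.1683·50 + 0.1474·6 = 113.6791
  x_3 = 0.1345·38 + 0.1053·51 + 0.1612·69 + 1.1990·48 + 0.1317·9 + 0.1697·50 + 0.1549·6 = 89.7569
  x_4 = 0.1463·38 + 0.1401·51 + 0.1382·69 + 0.1935·48 + 1.1447·9 + 0.0922·50 + 0.1317·6 = 47.2334
  x_5 = 0.1742·38 + 0.1708·51 + 0.0937·69 + 0.1717·48 + 0.1303·9 + 1.1155·50 + 0.0970·6 = 87.5607
  x_6 = 0.1641·38 + 0.0660·51 + 0.0502·69 + 0.0833·48 + 0.0618·9 + 0.1157·50 + 1.0835·6 = 29.9004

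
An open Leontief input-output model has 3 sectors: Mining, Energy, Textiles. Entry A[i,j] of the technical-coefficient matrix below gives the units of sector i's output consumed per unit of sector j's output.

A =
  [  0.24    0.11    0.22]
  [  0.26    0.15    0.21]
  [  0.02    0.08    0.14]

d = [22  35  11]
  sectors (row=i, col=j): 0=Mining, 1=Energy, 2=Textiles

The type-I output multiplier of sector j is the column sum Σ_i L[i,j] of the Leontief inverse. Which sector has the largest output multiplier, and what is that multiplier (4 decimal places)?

Form M = I − A:
  [  0.76   -0.11   -0.22]
  [ -0.26    0.85   -0.21]
  [ -0.02   -0.08    0.86]
Leontief inverse L = M⁻¹:
  [  1.4020    0.2203    0.4124]
  [  0.4472    1.2744    0.4256]
  [  0.0742    0.1237    1.2120]
Total output x = L · d:
  x_0 = 1.4020·22 + 0.2203·35 + 0.4124·11 = 43.0894
  x_1 = 0.4472·22 + 1.2744·35 + 0.4256·11 = 59.1232
  x_2 = 0.0742·22 + 0.1237·35 + 1.2120·11 = 19.2926
Output multipliers (column sums of L):
  Mining: 1.9234
  Energy: 1.6183
  Textiles: 2.0500

Textiles (2.0500)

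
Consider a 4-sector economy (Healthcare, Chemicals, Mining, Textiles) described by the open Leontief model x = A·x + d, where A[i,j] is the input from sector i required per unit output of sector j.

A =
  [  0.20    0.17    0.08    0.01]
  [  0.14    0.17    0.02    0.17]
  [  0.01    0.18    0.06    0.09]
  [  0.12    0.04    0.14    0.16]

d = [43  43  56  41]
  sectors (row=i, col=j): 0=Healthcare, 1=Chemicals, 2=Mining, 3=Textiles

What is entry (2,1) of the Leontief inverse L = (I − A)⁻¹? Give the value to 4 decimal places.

Form M = I − A:
  [  0.80   -0.17   -0.08   -0.01]
  [ -0.14    0.83   -0.02   -0.17]
  [ -0.01   -0.18    0.94   -0.09]
  [ -0.12   -0.04   -0.14    0.84]
Leontief inverse L = M⁻¹:
  [  1.3184    0.3031    0.1322    0.0912]
  [  0.2686    1.2929    0.0913    0.2746]
  [  0.0861    0.2651    1.1025    0.1728]
  [  0.2155    0.1490    0.2070    1.2454]
Total output x = L · d:
  x_0 = 1.3184·43 + 0.3031·43 + 0.1322·56 + 0.0912·41 = 80.8681
  x_1 = 0.2686·43 + 1.2929·43 + 0.0913·56 + 0.2746·41 = 83.5127
  x_2 = 0.0861·43 + 0.2651·43 + 1.1025·56 + 0.1728·41 = 83.9259
  x_3 = 0.2155·43 + 0.1490·43 + 0.2070·56 + 1.2454·41 = 78.3266

L[2,1] = 0.2651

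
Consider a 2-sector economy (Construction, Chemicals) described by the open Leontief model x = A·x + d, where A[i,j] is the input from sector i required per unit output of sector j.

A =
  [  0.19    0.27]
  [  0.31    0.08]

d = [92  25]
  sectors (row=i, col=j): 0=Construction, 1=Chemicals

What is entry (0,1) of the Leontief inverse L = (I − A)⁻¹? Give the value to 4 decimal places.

Form M = I − A:
  [  0.81   -0.27]
  [ -0.31    0.92]
Leontief inverse L = M⁻¹:
  [  1.3908    0.4082]
  [  0.4686    1.2245]
Total output x = L · d:
  x_0 = 1.3908·92 + 0.4082·25 = 138.1557
  x_1 = 0.4686·92 + 1.2245·25 = 73.7264

L[0,1] = 0.4082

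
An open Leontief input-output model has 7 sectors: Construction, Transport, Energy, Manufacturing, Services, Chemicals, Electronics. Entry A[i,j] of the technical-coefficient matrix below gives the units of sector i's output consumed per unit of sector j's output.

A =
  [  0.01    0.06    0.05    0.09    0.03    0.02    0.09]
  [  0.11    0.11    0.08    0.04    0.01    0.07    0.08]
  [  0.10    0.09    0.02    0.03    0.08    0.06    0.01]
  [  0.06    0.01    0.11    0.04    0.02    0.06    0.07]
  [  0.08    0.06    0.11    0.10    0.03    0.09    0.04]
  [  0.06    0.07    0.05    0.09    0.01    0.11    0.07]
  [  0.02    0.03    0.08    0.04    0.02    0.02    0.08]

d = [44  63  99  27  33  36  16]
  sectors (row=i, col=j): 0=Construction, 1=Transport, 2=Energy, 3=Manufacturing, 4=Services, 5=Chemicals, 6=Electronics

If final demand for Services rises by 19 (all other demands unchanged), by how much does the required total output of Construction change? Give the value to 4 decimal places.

0.8854

Form M = I − A:
  [  0.99   -0.06   -0.05   -0.09   -0.03   -0.02   -0.09]
  [ -0.11    0.89   -0.08   -0.04   -0.01   -0.07   -0.08]
  [ -0.10   -0.09    0.98   -0.03   -0.08   -0.06   -0.01]
  [ -0.06   -0.01   -0.11    0.96   -0.02   -0.06   -0.07]
  [ -0.08   -0.06   -0.11   -0.10    0.97   -0.09   -0.04]
  [ -0.06   -0.07   -0.05   -0.09   -0.01    0.89   -0.07]
  [ -0.02   -0.03   -0.08   -0.04   -0.02   -0.02    0.92]
Leontief inverse L = M⁻¹:
  [  1.0466    0.0928    0.0927    0.1200    0.0466    0.0527    0.1266]
  [  0.1609    1.1650    0.1340    0.0879    0.0338    0.1167    0.1355]
  [  0.1425    0.1349    1.0677    0.0743    0.0976    0.1019    0.0549]
  [  0.0965    0.0473    0.1475    1.0749    0.0410    0.0948    0.1059]
  [  0.1343    0.1131    0.1663    0.1497    1.0564    0.1421    0.0929]
  [  0.1064    0.1161    0.1023    0.1347    0.0301    1.1569    0.1212]
  [  0.0498    0.0588    0.1115    0.0649    0.0360    0.0462    1.1082]
Total output x = L · d:
  x_0 = 1.0466·44 + 0.0928·63 + 0.0927·99 + 0.1200·27 + 0.0466·33 + 0.0527·36 + 0.1266·16 = 69.7743
  x_1 = 0.1609·44 + 1.1650·63 + 0.1340·99 + 0.0879·27 + 0.0338·33 + 0.1167·36 + 0.1355·16 = 103.5977
  x_2 = 0.1425·44 + 0.1349·63 + 1.0677·99 + 0.0743·27 + 0.0976·33 + 0.1019·36 + 0.0549·16 = 130.2392
  x_3 = 0.0965·44 + 0.0473·63 + 0.1475·99 + 1.0749·27 + 0.0410·33 + 0.0948·36 + 0.1059·16 = 57.3104
  x_4 = 0.1343·44 + 0.1131·63 + 0.1663·99 + 0.1497·27 + 1.0564·33 + 0.1421·36 + 0.0929·16 = 75.0069
  x_5 = 0.1064·44 + 0.1161·63 + 0.1023·99 + 0.1347·27 + 0.0301·33 + 1.1569·36 + 0.1212·16 = 70.3446
  x_6 = 0.0498·44 + 0.0588·63 + 0.1115·99 + 0.0649·27 + 0.0360·33 + 0.0462·36 + 1.1082·16 = 39.2630
Δx_0 = L[0,4] · Δd_4 = 0.0466 · 19 = 0.8854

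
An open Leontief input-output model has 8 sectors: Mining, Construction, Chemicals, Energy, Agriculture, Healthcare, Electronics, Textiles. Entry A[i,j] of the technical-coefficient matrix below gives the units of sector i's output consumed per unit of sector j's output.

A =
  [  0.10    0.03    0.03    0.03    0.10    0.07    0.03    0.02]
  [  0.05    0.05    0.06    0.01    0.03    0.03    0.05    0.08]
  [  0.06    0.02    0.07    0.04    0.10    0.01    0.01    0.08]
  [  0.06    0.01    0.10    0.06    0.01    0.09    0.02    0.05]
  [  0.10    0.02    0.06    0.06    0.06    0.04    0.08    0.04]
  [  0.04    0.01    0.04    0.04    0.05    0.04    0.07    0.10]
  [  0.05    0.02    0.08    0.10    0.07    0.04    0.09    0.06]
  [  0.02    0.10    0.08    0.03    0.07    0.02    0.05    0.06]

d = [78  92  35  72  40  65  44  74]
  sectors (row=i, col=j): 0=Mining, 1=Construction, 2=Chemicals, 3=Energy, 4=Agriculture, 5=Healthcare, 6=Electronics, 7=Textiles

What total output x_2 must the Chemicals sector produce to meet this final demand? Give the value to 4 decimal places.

Form M = I − A:
  [  0.90   -0.03   -0.03   -0.03   -0.10   -0.07   -0.03   -0.02]
  [ -0.05    0.95   -0.06   -0.01   -0.03   -0.03   -0.05   -0.08]
  [ -0.06   -0.02    0.93   -0.04   -0.10   -0.01   -0.01   -0.08]
  [ -0.06   -0.01   -0.10    0.94   -0.01   -0.09   -0.02   -0.05]
  [ -0.10   -0.02   -0.06   -0.06    0.94   -0.04   -0.08   -0.04]
  [ -0.04   -0.01   -0.04   -0.04   -0.05    0.96   -0.07   -0.10]
  [ -0.05   -0.02   -0.08   -0.10   -0.07   -0.04    0.91   -0.06]
  [ -0.02   -0.10   -0.08   -0.03   -0.07   -0.02   -0.05    0.94]
Leontief inverse L = M⁻¹:
  [  1.1488    0.0503    0.0718    0.0630    0.1470    0.1021    0.0669    0.0596]
  [  0.0863    1.0740    0.1001    0.0376    0.0721    0.0532    0.0807    0.1177]
  [  0.1041    0.0442    1.1137    0.0703    0.1456    0.0374    0.0418    0.1173]
  [  0.1002    0.0309    0.1434    1.0903    0.0554    0.1183    0.0496    0.0931]
  [  0.1521    0.0439    0.1111    0.0998    1.1135    0.0761    0.1192    0.0848]
  [  0.0795    0.0353    0.0859    0.0737    0.0946    1.0676    0.1053    0.1403]
  [  0.1046    0.0469    0.1407    0.1453    0.1260    0.0790    1.1330    0.1120]
  [  0.0643    0.1266    0.1291    0.0628    0.1166    0.0474    0.0865    1.1058]
Total output x = L · d:
  x_0 = 1.1488·78 + 0.0503·92 + 0.0718·35 + 0.0630·72 + 0.1470·40 + 0.1021·65 + 0.0669·44 + 0.0596·74 = 121.1535
  x_1 = 0.0863·78 + 1.0740·92 + 0.1001·35 + 0.0376·72 + 0.0721·40 + 0.0532·65 + 0.0807·44 + 0.1177·74 = 130.3614
  x_2 = 0.1041·78 + 0.0442·92 + 1.1137·35 + 0.0703·72 + 0.1456·40 + 0.0374·65 + 0.0418·44 + 0.1173·74 = 74.9996
  x_3 = 0.1002·78 + 0.0309·92 + 0.1434·35 + 1.0903·72 + 0.0554·40 + 0.1183·65 + 0.0496·44 + 0.0931·74 = 113.1558
  x_4 = 0.1521·78 + 0.0439·92 + 0.1111·35 + 0.0998·72 + 1.1135·40 + 0.0761·65 + 0.1192·44 + 0.0848·74 = 87.9871
  x_5 = 0.0795·78 + 0.0353·92 + 0.0859·35 + 0.0737·72 + 0.0946·40 + 1.0676·65 + 0.1053·44 + 0.1403·74 = 105.9547
  x_6 = 0.1046·78 + 0.0469·92 + 0.1407·35 + 0.1453·72 + 0.1260·40 + 0.0790·65 + 1.1330·44 + 0.1120·74 = 96.1790
  x_7 = 0.0643·78 + 0.1266·92 + 0.1291·35 + 0.0628·72 + 0.1166·40 + 0.0474·65 + 0.0865·44 + 1.1058·74 = 119.0862

74.9996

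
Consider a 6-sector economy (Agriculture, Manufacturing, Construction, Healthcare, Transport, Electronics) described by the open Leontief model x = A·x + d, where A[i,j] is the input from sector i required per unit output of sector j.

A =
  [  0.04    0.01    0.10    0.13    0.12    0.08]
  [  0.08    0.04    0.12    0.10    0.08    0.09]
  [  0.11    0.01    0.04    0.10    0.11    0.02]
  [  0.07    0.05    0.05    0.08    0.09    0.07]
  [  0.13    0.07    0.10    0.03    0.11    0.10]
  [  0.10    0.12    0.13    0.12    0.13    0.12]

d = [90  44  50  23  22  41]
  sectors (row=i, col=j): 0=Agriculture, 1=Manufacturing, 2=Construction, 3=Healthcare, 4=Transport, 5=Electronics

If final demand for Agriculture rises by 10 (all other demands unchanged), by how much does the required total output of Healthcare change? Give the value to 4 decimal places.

1.4502

Form M = I − A:
  [  0.96   -0.01   -0.10   -0.13   -0.12   -0.08]
  [ -0.08    0.96   -0.12   -0.10   -0.08   -0.09]
  [ -0.11   -0.01    0.96   -0.10   -0.11   -0.02]
  [ -0.07   -0.05   -0.05    0.92   -0.09   -0.07]
  [ -0.13   -0.07   -0.10   -0.03    0.89   -0.10]
  [ -0.10   -0.12   -0.13   -0.12   -0.13    0.88]
Leontief inverse L = M⁻¹:
  [  1.1296    0.0606    0.1808    0.2134    0.2244    0.1555]
  [  0.1723    1.0908    0.2072    0.1937    0.1912    0.1691]
  [  0.1774    0.0464    1.1058    0.1672    0.1936    0.0813]
  [  0.1450    0.0933    0.1244    1.1550    0.1803    0.1379]
  [  0.2294    0.1247    0.2002    0.1325    1.2314    0.1886]
  [  0.2317    0.1936    0.2587    0.2524    0.2867    1.2358]
Total output x = L · d:
  x_0 = 1.1296·90 + 0.0606·44 + 0.1808·50 + 0.2134·23 + 0.2244·22 + 0.1555·41 = 129.5844
  x_1 = 0.1723·90 + 1.0908·44 + 0.2072·50 + 0.1937·23 + 0.1912·22 + 0.1691·41 = 89.4492
  x_2 = 0.1774·90 + 0.0464·44 + 1.1058·50 + 0.1672·23 + 0.1936·22 + 0.0813·41 = 84.7385
  x_3 = 0.1450·90 + 0.0933·44 + 0.1244·50 + 1.1550·23 + 0.1803·22 + 0.1379·41 = 59.5633
  x_4 = 0.2294·90 + 0.1247·44 + 0.2002·50 + 0.1325·23 + 1.2314·22 + 0.1886·41 = 74.0192
  x_5 = 0.2317·90 + 0.1936·44 + 0.2587·50 + 0.2524·23 + 0.2867·22 + 1.2358·41 = 105.0892
Δx_3 = L[3,0] · Δd_0 = 0.1450 · 10 = 1.4502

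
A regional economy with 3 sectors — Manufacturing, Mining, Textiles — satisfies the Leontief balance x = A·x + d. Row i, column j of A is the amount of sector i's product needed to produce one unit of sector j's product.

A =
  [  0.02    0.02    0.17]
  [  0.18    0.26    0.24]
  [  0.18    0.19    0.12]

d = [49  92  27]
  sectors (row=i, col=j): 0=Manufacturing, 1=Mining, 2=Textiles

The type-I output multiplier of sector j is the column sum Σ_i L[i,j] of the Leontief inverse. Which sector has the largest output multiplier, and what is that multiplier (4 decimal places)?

Form M = I − A:
  [  0.98   -0.02   -0.17]
  [ -0.18    0.74   -0.24]
  [ -0.18   -0.19    0.88]
Leontief inverse L = M⁻¹:
  [  1.0795    0.0889    0.2328]
  [  0.3594    1.4827    0.4738]
  [  0.2984    0.3383    1.2863]
Total output x = L · d:
  x_0 = 1.0795·49 + 0.0889·92 + 0.2328·27 = 67.3646
  x_1 = 0.3594·49 + 1.4827·92 + 0.4738·27 = 166.8109
  x_2 = 0.2984·49 + 0.3383·92 + 1.2863·27 = 80.4769
Output multipliers (column sums of L):
  Manufacturing: 1.7373
  Mining: 1.9100
  Textiles: 1.9929

Textiles (1.9929)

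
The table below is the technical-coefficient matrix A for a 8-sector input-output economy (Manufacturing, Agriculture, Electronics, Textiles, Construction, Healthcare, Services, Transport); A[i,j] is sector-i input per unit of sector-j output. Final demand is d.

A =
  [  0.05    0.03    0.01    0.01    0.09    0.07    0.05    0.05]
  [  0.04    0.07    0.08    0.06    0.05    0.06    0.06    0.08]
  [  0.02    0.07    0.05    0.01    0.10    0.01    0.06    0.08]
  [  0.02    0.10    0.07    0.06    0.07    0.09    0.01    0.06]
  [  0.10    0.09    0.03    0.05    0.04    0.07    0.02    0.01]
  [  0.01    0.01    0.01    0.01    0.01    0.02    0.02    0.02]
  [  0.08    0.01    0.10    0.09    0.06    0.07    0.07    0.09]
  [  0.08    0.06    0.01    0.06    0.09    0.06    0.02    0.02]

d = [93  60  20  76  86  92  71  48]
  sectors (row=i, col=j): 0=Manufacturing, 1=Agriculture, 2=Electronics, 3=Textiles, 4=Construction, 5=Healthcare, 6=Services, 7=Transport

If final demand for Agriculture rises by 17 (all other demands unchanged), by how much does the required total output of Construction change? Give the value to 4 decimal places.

Form M = I − A:
  [  0.95   -0.03   -0.01   -0.01   -0.09   -0.07   -0.05   -0.05]
  [ -0.04    0.93   -0.08   -0.06   -0.05   -0.06   -0.06   -0.08]
  [ -0.02   -0.07    0.95   -0.01   -0.10   -0.01   -0.06   -0.08]
  [ -0.02   -0.10   -0.07    0.94   -0.07   -0.09   -0.01   -0.06]
  [ -0.10   -0.09   -0.03   -0.05    0.96   -0.07   -0.02   -0.01]
  [ -0.01   -0.01   -0.01   -0.01   -0.01    0.98   -0.02   -0.02]
  [ -0.08   -0.01   -0.10   -0.09   -0.06   -0.07    0.93   -0.09]
  [ -0.08   -0.06   -0.01   -0.06   -0.09   -0.06   -0.02    0.98]
Leontief inverse L = M⁻¹:
  [  1.0829    0.0597    0.0322    0.0349    0.1230    0.1030    0.0710    0.0748]
  [  0.0816    1.1172    0.1174    0.0967    0.1035    0.1058    0.0922    0.1226]
  [  0.0609    0.1107    1.0812    0.0430    0.1438    0.0496    0.0872    0.1135]
  [  0.0564    0.1464    0.1035    1.0924    0.1163    0.1314    0.0383    0.0976]
  [  0.1305    0.1258    0.0581    0.0758    1.0801    0.1077    0.0462    0.0438]
  [  0.0193    0.0192    0.0178    0.0181    0.0211    1.0300    0.0268    0.0288]
  [  0.1269    0.0622    0.1389    0.1290    0.1221    0.1221    1.1046    0.1360]
  [  0.1132    0.0974    0.0365    0.0868    0.1279    0.0989    0.0431    1.0497]
Total output x = L · d:
  x_0 = 1.0829·93 + 0.0597·60 + 0.0322·20 + 0.0349·76 + 0.1230·86 + 0.1030·92 + 0.0710·71 + 0.0748·48 = 136.2703
  x_1 = 0.0816·93 + 1.1172·60 + 0.1174·20 + 0.0967·76 + 0.1035·86 + 0.1058·92 + 0.0922·71 + 0.1226·48 = 115.3857
  x_2 = 0.0609·93 + 0.1107·60 + 1.0812·20 + 0.0430·76 + 0.1438·86 + 0.0496·92 + 0.0872·71 + 0.1135·48 = 65.7693
  x_3 = 0.0564·93 + 0.1464·60 + 0.1035·20 + 1.0924·76 + 0.1163·86 + 0.1314·92 + 0.0383·71 + 0.0976·48 = 128.6113
  x_4 = 0.1305·93 + 0.1258·60 + 0.0581·20 + 0.0758·76 + 1.0801·86 + 0.1077·92 + 0.0462·71 + 0.0438·48 = 134.7934
  x_5 = 0.0193·93 + 0.0192·60 + 0.0178·20 + 0.0181·76 + 0.0211·86 + 1.0300·92 + 0.0268·71 + 0.0288·48 = 104.5400
  x_6 = 0.1269·93 + 0.0622·60 + 0.1389·20 + 0.1290·76 + 0.1221·86 + 0.1221·92 + 1.1046·71 + 0.1360·48 = 134.8008
  x_7 = 0.1132·93 + 0.0974·60 + 0.0365·20 + 0.0868·76 + 0.1279·86 + 0.0989·92 + 0.0431·71 + 1.0497·48 = 97.2438
Δx_4 = L[4,1] · Δd_1 = 0.1258 · 17 = 2.1378

2.1378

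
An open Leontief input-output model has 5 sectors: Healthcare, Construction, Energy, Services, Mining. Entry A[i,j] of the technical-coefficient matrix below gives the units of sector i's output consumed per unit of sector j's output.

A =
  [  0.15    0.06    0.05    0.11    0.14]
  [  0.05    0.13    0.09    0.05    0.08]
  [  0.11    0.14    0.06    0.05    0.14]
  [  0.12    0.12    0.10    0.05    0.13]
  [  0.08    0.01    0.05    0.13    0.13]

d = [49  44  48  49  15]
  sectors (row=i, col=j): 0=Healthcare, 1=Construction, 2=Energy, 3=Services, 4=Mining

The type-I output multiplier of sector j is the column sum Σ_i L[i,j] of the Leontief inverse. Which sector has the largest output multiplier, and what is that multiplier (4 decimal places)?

Mining (2.1561)

Form M = I − A:
  [  0.85   -0.06   -0.05   -0.11   -0.14]
  [ -0.05    0.87   -0.09   -0.05   -0.08]
  [ -0.11   -0.14    0.94   -0.05   -0.14]
  [ -0.12   -0.12   -0.10    0.95   -0.13]
  [ -0.08   -0.01   -0.05   -0.13    0.87]
Leontief inverse L = M⁻¹:
  [  1.2510    0.1343    0.1139    0.1936    0.2609]
  [  0.1197    1.1972    0.1413    0.1073    0.1681]
  [  0.1996    0.2148    1.1220    0.1279    0.2515]
  [  0.2161    0.2002    0.1642    1.1308    0.2486]
  [  0.1602    0.0684    0.1011    0.1954    1.2269]
Total output x = L · d:
  x_0 = 1.2510·49 + 0.1343·44 + 0.1139·48 + 0.1936·49 + 0.2609·15 = 86.0757
  x_1 = 0.1197·49 + 1.1972·44 + 0.1413·48 + 0.1073·49 + 0.1681·15 = 73.1045
  x_2 = 0.1996·49 + 0.2148·44 + 1.1220·48 + 0.1279·49 + 0.2515·15 = 83.1274
  x_3 = 0.2161·49 + 0.2002·44 + 0.1642·48 + 1.1308·49 + 0.2486·15 = 86.4143
  x_4 = 0.1602·49 + 0.0684·44 + 0.1011·48 + 0.1954·49 + 1.2269·15 = 43.6866
Output multipliers (column sums of L):
  Healthcare: 1.9465
  Construction: 1.8148
  Energy: 1.6425
  Services: 1.7550
  Mining: 2.1561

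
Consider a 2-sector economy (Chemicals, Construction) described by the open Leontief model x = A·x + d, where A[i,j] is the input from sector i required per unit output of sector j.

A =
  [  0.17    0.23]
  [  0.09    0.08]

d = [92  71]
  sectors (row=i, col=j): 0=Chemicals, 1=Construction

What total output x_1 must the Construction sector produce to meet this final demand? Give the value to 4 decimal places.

90.4698

Form M = I − A:
  [  0.83   -0.23]
  [ -0.09    0.92]
Leontief inverse L = M⁻¹:
  [  1.2384    0.3096]
  [  0.1211    1.1172]
Total output x = L · d:
  x_0 = 1.2384·92 + 0.3096·71 = 135.9133
  x_1 = 0.1211·92 + 1.1172·71 = 90.4698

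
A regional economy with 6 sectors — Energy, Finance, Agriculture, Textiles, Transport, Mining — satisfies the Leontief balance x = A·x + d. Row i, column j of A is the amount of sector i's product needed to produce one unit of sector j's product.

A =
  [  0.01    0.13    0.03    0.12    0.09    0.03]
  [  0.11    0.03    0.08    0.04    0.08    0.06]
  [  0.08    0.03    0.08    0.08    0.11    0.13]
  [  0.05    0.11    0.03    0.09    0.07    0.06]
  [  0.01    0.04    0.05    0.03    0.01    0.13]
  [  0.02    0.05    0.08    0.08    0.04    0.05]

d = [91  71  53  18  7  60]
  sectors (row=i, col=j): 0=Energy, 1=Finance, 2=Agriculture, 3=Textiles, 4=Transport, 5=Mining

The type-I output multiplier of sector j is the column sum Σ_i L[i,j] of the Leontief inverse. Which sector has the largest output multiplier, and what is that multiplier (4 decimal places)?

Mining (1.7489)

Form M = I − A:
  [  0.99   -0.13   -0.03   -0.12   -0.09   -0.03]
  [ -0.11    0.97   -0.08   -0.04   -0.08   -0.06]
  [ -0.08   -0.03    0.92   -0.08   -0.11   -0.13]
  [ -0.05   -0.11   -0.03    0.91   -0.07   -0.06]
  [ -0.01   -0.04   -0.05   -0.03    0.99   -0.13]
  [ -0.02   -0.05   -0.08   -0.08   -0.04    0.95]
Leontief inverse L = M⁻¹:
  [  1.0458    0.1703    0.0684    0.1629    0.1312    0.0814]
  [  0.1368    1.0738    0.1170    0.0893    0.1230    0.1106]
  [  0.1129    0.0825    1.1279    0.1400    0.1600    0.1939]
  [  0.0832    0.1523    0.0685    1.1358    0.1122    0.1087]
  [  0.0305    0.0647    0.0791    0.0623    1.0378    0.1618]
  [  0.0470    0.0826    0.1117    0.1182    0.0759    1.0925]
Total output x = L · d:
  x_0 = 1.0458·91 + 0.1703·71 + 0.0684·53 + 0.1629·18 + 0.1312·7 + 0.0814·60 = 119.6201
  x_1 = 0.1368·91 + 1.0738·71 + 0.1170·53 + 0.0893·18 + 0.1230·7 + 0.1106·60 = 103.9921
  x_2 = 0.1129·91 + 0.0825·71 + 1.1279·53 + 0.1400·18 + 0.1600·7 + 0.1939·60 = 91.1827
  x_3 = 0.0832·91 + 0.1523·71 + 0.0685·53 + 1.1358·18 + 0.1122·7 + 0.1087·60 = 49.7669
  x_4 = 0.0305·91 + 0.0647·71 + 0.0791·53 + 0.0623·18 + 1.0378·7 + 0.1618·60 = 29.6594
  x_5 = 0.0470·91 + 0.0826·71 + 0.1117·53 + 0.1182·18 + 0.0759·7 + 1.0925·60 = 84.2677
Output multipliers (column sums of L):
  Energy: 1.4561
  Finance: 1.6262
  Agriculture: 1.5728
  Textiles: 1.7085
  Transport: 1.6401
  Mining: 1.7489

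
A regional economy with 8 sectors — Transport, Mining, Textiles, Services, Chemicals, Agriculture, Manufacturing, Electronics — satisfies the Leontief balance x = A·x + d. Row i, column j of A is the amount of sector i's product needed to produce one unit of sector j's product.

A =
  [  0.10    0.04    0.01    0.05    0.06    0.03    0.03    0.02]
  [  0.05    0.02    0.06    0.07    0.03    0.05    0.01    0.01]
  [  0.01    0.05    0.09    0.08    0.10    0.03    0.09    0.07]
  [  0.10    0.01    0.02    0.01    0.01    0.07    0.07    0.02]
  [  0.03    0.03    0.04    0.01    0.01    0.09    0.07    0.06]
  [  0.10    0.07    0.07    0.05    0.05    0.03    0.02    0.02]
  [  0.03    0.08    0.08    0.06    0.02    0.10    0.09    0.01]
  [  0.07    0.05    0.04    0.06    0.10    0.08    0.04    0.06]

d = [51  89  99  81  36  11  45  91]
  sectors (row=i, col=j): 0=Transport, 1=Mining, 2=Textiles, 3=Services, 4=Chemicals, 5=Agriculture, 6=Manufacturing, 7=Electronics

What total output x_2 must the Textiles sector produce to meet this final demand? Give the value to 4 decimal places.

155.0041

Form M = I − A:
  [  0.90   -0.04   -0.01   -0.05   -0.06   -0.03   -0.03   -0.02]
  [ -0.05    0.98   -0.06   -0.07   -0.03   -0.05   -0.01   -0.01]
  [ -0.01   -0.05    0.91   -0.08   -0.10   -0.03   -0.09   -0.07]
  [ -0.10   -0.01   -0.02    0.99   -0.01   -0.07   -0.07   -0.02]
  [ -0.03   -0.03   -0.04   -0.01    0.99   -0.09   -0.07   -0.06]
  [ -0.10   -0.07   -0.07   -0.05   -0.05    0.97   -0.02   -0.02]
  [ -0.03   -0.08   -0.08   -0.06   -0.02   -0.10    0.91   -0.01]
  [ -0.07   -0.05   -0.04   -0.06   -0.10   -0.08   -0.04    0.94]
Leontief inverse L = M⁻¹:
  [  1.1374    0.0622    0.0331    0.0741    0.0828    0.0612    0.0565    0.0361]
  [  0.0826    1.0404    0.0841    0.0928    0.0532    0.0764    0.0365    0.0265]
  [  0.0580    0.0889    1.1378    0.1217    0.1399    0.0864    0.1419    0.1018]
  [  0.1355    0.0360    0.0456    1.0363    0.0347    0.0981    0.0954    0.0340]
  [  0.0665    0.0596    0.0730    0.0410    1.0399    0.1235    0.0994    0.0784]
  [  0.1419    0.0970    0.1019    0.0827    0.0818    1.0660    0.0538    0.0419]
  [  0.0772    0.1166    0.1252    0.1007    0.0553    0.1441    1.1317    0.0330]
  [  0.1227    0.0856    0.0800    0.0975    0.1371    0.1286    0.0816    1.0877]
Total output x = L · d:
  x_0 = 1.1374·51 + 0.0622·89 + 0.0331·99 + 0.0741·81 + 0.0828·36 + 0.0612·11 + 0.0565·45 + 0.0361·91 = 82.3046
  x_1 = 0.0826·51 + 1.0404·89 + 0.0841·99 + 0.0928·81 + 0.0532·36 + 0.0764·11 + 0.0365·45 + 0.0265·91 = 119.4638
  x_2 = 0.0580·51 + 0.0889·89 + 1.1378·99 + 0.1217·81 + 0.1399·36 + 0.0864·11 + 0.1419·45 + 0.1018·91 = 155.0041
  x_3 = 0.1355·51 + 0.0360·89 + 0.0456·99 + 1.0363·81 + 0.0347·36 + 0.0981·11 + 0.0954·45 + 0.0340·91 = 108.2945
  x_4 = 0.0665·51 + 0.0596·89 + 0.0730·99 + 0.0410·81 + 1.0399·36 + 0.1235·11 + 0.0994·45 + 0.0784·91 = 69.6419
  x_5 = 0.1419·51 + 0.0970·89 + 0.1019·99 + 0.0827·81 + 0.0818·36 + 1.0660·11 + 0.0538·45 + 0.0419·91 = 53.5686
  x_6 = 0.0772·51 + 0.1166·89 + 0.1252·99 + 0.1007·81 + 0.0553·36 + 0.1441·11 + 1.1317·45 + 0.0330·91 = 92.3746
  x_7 = 0.1227·51 + 0.0856·89 + 0.0800·99 + 0.0975·81 + 0.1371·36 + 0.1286·11 + 0.0816·45 + 1.0877·91 = 138.6989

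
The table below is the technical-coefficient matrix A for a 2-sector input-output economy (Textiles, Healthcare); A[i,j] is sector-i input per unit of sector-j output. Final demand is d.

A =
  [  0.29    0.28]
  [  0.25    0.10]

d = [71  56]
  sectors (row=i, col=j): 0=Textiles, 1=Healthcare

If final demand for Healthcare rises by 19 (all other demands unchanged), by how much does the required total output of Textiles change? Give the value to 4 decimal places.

9.3497

Form M = I − A:
  [  0.71   -0.28]
  [ -0.25    0.90]
Leontief inverse L = M⁻¹:
  [  1.5817    0.4921]
  [  0.4394    1.2478]
Total output x = L · d:
  x_0 = 1.5817·71 + 0.4921·56 = 139.8594
  x_1 = 0.4394·71 + 1.2478·56 = 101.0721
Δx_0 = L[0,1] · Δd_1 = 0.4921 · 19 = 9.3497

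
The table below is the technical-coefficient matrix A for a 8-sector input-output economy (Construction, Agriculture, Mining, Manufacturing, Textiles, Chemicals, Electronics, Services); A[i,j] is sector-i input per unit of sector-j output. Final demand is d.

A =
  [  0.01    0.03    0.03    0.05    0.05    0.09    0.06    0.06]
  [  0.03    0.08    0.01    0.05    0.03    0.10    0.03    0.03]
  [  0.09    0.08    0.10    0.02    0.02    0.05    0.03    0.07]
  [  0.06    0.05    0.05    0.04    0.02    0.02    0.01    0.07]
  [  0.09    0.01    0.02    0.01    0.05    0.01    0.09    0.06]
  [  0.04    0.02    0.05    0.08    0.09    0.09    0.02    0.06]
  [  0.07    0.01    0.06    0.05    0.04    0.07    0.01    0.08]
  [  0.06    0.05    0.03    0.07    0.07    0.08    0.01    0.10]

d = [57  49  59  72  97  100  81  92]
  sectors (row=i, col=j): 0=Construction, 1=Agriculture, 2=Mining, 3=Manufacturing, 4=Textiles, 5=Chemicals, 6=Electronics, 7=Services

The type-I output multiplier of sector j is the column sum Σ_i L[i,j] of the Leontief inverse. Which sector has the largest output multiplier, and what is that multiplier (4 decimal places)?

Form M = I − A:
  [  0.99   -0.03   -0.03   -0.05   -0.05   -0.09   -0.06   -0.06]
  [ -0.03    0.92   -0.01   -0.05   -0.03   -0.10   -0.03   -0.03]
  [ -0.09   -0.08    0.90   -0.02   -0.02   -0.05   -0.03   -0.07]
  [ -0.06   -0.05   -0.05    0.96   -0.02   -0.02   -0.01   -0.07]
  [ -0.09   -0.01   -0.02   -0.01    0.95   -0.01   -0.09   -0.06]
  [ -0.04   -0.02   -0.05   -0.08   -0.09    0.91   -0.02   -0.06]
  [ -0.07   -0.01   -0.06   -0.05   -0.04   -0.07    0.99   -0.08]
  [ -0.06   -0.05   -0.03   -0.07   -0.07   -0.08   -0.01    0.90]
Leontief inverse L = M⁻¹:
  [  1.0466    0.0538    0.0578    0.0819    0.0831    0.1305    0.0789    0.1037]
  [  0.0601    1.1042    0.0334    0.0812    0.0608    0.1412    0.0480    0.0675]
  [  0.1308    0.1161    1.1347    0.0575    0.0568    0.1048    0.0549    0.1210]
  [  0.0882    0.0749    0.0725    1.0660    0.0452    0.0562    0.0269    0.1061]
  [  0.1209    0.0291    0.0437    0.0369    1.0781    0.0475    0.1099    0.1001]
  [  0.0833    0.0487    0.0823    0.1149    0.1276    1.1342    0.0458    0.1107]
  [  0.1060    0.0370    0.0894    0.0823    0.0737    0.1125    1.0314    0.1258]
  [  0.1023    0.0816    0.0609    0.1088    0.1103    0.1302    0.0359    1.1531]
Total output x = L · d:
  x_0 = 1.0466·57 + 0.0538·49 + 0.0578·59 + 0.0819·72 + 0.0831·97 + 0.1305·100 + 0.0789·81 + 0.1037·92 = 108.6452
  x_1 = 0.0601·57 + 1.1042·49 + 0.0334·59 + 0.0812·72 + 0.0608·97 + 0.1412·100 + 0.0480·81 + 0.0675·92 = 95.4586
  x_2 = 0.1308·57 + 0.1161·49 + 1.1347·59 + 0.0575·72 + 0.0568·97 + 0.1048·100 + 0.0549·81 + 0.1210·92 = 115.8006
  x_3 = 0.0882·57 + 0.0749·49 + 0.0725·59 + 1.0660·72 + 0.0452·97 + 0.0562·100 + 0.0269·81 + 0.1061·92 = 111.6709
  x_4 = 0.1209·57 + 0.0291·49 + 0.0437·59 + 0.0369·72 + 1.0781·97 + 0.0475·100 + 0.1099·81 + 0.1001·92 = 140.9837
  x_5 = 0.0833·57 + 0.0487·49 + 0.0823·59 + 0.1149·72 + 0.1276·97 + 1.1342·100 + 0.0458·81 + 0.1107·92 = 159.9526
  x_6 = 0.1060·57 + 0.0370·49 + 0.0894·59 + 0.0823·72 + 0.0737·97 + 0.1125·100 + 1.0314·81 + 0.1258·92 = 132.5707
  x_7 = 0.1023·57 + 0.0816·49 + 0.0609·59 + 0.1088·72 + 0.1103·97 + 0.1302·100 + 0.0359·81 + 1.1531·92 = 153.9704
Output multipliers (column sums of L):
  Construction: 1.7382
  Agriculture: 1.5454
  Mining: 1.5746
  Manufacturing: 1.6295
  Textiles: 1.6357
  Chemicals: 1.8570
  Electronics: 1.4317
  Services: 1.8878

Services (1.8878)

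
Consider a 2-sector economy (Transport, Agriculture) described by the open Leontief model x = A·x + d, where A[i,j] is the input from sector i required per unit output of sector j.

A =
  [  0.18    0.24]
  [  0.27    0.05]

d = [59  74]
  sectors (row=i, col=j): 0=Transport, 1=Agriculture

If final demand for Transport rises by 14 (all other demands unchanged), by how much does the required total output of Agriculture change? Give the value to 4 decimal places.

5.2926

Form M = I − A:
  [  0.82   -0.24]
  [ -0.27    0.95]
Leontief inverse L = M⁻¹:
  [  1.3302    0.3360]
  [  0.3780    1.1481]
Total output x = L · d:
  x_0 = 1.3302·59 + 0.3360·74 = 103.3464
  x_1 = 0.3780·59 + 1.1481·74 = 107.2669
Δx_1 = L[1,0] · Δd_0 = 0.3780 · 14 = 5.2926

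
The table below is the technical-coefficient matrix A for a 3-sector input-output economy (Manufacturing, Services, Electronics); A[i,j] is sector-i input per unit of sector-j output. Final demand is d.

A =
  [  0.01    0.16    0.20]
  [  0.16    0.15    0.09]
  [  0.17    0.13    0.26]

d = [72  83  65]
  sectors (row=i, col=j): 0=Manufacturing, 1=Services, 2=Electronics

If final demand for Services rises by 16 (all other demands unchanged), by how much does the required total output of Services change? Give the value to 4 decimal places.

20.0792

Form M = I − A:
  [  0.99   -0.16   -0.20]
  [ -0.16    0.85   -0.09]
  [ -0.17   -0.13    0.74]
Leontief inverse L = M⁻¹:
  [  1.1089    0.2594    0.3313]
  [  0.2402    1.2550    0.2175]
  [  0.2969    0.2801    1.4657]
Total output x = L · d:
  x_0 = 1.1089·72 + 0.2594·83 + 0.3313·65 = 122.9026
  x_1 = 0.2402·72 + 1.2550·83 + 0.2175·65 = 135.5938
  x_2 = 0.2969·72 + 0.2801·83 + 1.4657·65 = 139.8928
Δx_1 = L[1,1] · Δd_1 = 1.2550 · 16 = 20.0792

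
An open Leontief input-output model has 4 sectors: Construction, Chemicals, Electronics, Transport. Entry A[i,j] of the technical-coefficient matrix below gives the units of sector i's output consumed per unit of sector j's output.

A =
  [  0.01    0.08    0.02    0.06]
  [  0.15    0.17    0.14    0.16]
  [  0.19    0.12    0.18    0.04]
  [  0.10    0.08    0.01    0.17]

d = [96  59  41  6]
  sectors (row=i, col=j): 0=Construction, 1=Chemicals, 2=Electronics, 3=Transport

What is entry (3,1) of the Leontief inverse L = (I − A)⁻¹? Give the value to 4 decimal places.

L[3,1] = 0.1413

Form M = I − A:
  [  0.99   -0.08   -0.02   -0.06]
  [ -0.15    0.83   -0.14   -0.16]
  [ -0.19   -0.12    0.82   -0.04]
  [ -0.10   -0.08   -0.01    0.83]
Leontief inverse L = M⁻¹:
  [  1.0470    0.1174    0.0468    0.1006]
  [  0.2680    1.2909    0.2303    0.2793]
  [  0.2894    0.2230    1.2662    0.1249]
  [  0.1555    0.1413    0.0431    1.2454]
Total output x = L · d:
  x_0 = 1.0470·96 + 0.1174·59 + 0.0468·41 + 0.1006·6 = 109.9623
  x_1 = 0.2680·96 + 1.2909·59 + 0.2303·41 + 0.2793·6 = 113.0100
  x_2 = 0.2894·96 + 0.2230·59 + 1.2662·41 + 0.1249·6 = 93.6024
  x_3 = 0.1555·96 + 0.1413·59 + 0.0431·41 + 1.2454·6 = 32.4977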